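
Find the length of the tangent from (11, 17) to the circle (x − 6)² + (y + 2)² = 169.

√217

With centre O = (6, −2), |OP|² = 386 and r² = 169.
Power of the point: PT² = |PO|² − r² = 217, so PT = √217.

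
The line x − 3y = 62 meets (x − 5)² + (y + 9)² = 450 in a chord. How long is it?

12√10

The distance from (5, −9) to the line is 30/√10, and r² = 450.
Half the chord is √(r² − d²) = √(360), so the full chord is 12√10.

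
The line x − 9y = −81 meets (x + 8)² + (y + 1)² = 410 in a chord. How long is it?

4√82

Centre (−8, −1), r² = 410. Perpendicular distance d from centre to line = |82| / √82 = 82/√82.
Half the chord is √(r² − d²) = √(328), so the full chord is 4√82.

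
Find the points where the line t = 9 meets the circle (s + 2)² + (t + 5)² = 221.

(−7, 9) and (3, 9)

Express t = 9 and substitute into the circle:
s² + 4s − 21 = 0
s = 3 or s = −7, giving (3, 9) and (−7, 9).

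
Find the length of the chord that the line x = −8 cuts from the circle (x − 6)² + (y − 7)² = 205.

6

The line gives x = −8. Substituting into the circle:
y² − 14y + 40 = 0
y = 10 or y = 4, giving (−8, 10) and (−8, 4).
|(−8, 10) − (−8, 4)| = √((0)² + (6)²) = 6.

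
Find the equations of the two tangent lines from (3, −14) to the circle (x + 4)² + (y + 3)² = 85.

Write the tangent as mx − y + (−14 − m·(3)) = 0 and set its distance from the centre to √85:
(−7m − (11))² = 85(m² + 1)
18m² − 77m − 18 = 0, so m = −2/9 or m = 9/2.
Through (3, −14) these give 2x + 9y = −120 and 9x − 2y = 55.

2x + 9y = −120 and 9x − 2y = 55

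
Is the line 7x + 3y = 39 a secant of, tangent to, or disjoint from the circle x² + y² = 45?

secant

Substituting the line into the circle gives 58x² − 546x + 1116 = 0.
Discriminant = (−546)² − 4·58·(1116) = 39204 > 0.
Two real roots: the line is a secant.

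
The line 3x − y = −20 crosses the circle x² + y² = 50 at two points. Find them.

Substitute y = 3x + 20:
10x² + 120x + 350 = 0  ⟹  x² + 12x + 35 = 0
x = −5 or x = −7, giving (−5, 5) and (−7, −1).

(−7, −1) and (−5, 5)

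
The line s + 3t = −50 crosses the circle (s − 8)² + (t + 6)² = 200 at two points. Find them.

(−2, −16) and (10, −20)

From the line, t = (−50 − s)/3. Substituting:
10s² − 80s − 200 = 0  ⟹  s² − 8s − 20 = 0
s = 10 or s = −2, giving (10, −20) and (−2, −16).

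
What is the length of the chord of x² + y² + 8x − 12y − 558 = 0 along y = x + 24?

Substitute y = x + 24:
2x² + 44x − 270 = 0  ⟹  x² + 22x − 135 = 0
x = 5 or x = −27, giving (5, 29) and (−27, −3).
Chord length = distance between (5, 29) and (−27, −3) = √2048 = 32√2.

32√2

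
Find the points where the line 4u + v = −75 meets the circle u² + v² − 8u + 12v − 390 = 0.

Substitute v = −4u − 75:
17u² + 544u + 4335 = 0  ⟹  u² + 32u + 255 = 0
u = −15 or u = −17, giving (−15, −15) and (−17, −7).

(−17, −7) and (−15, −15)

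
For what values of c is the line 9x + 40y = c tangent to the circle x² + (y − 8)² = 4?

c = 238 or c = 402

Tangency holds when the distance from the centre (0, 8) to the line equals the radius 2:
|9·0 + 40·8 − c| / √1681 = 2
|c − (320)| = 2·41, so c = 402 or c = 238.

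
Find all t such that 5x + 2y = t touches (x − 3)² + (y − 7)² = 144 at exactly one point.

The line touches the circle iff its distance from (3, 7) is 12:
|5·3 + 2·7 − t| / √29 = 12
|t − (29)| = 12√29.

t = 29 ± 12√29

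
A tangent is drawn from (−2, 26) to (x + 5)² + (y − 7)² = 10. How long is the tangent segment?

The centre is (−5, 7) and r = √10. The square of the distance from P to the centre is 9 + 361 = 370.
The tangent meets the radius at right angles, so tangent² = |PO|² − r² = 370 − 10 = 360.

6√10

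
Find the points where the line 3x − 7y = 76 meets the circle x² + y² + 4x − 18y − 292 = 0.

From the line, y = (−76 + 3x)/7. Substituting:
58x² − 638x + 1044 = 0  ⟹  x² − 11x + 18 = 0
x = 9 or x = 2, giving (9, −7) and (2, −10).

(2, −10) and (9, −7)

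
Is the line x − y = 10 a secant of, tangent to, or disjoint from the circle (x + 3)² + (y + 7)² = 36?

Substituting the line into the circle gives 2x² − 18 = 0.
Discriminant = (0)² − 4·2·(−18) = 144 > 0.
Two real roots: the line is a secant.

secant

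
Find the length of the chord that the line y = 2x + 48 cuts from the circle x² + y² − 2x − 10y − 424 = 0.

6√5

The distance from (1, 5) to the line is 45/√5, and r² = 450.
Chord = 2√(r² − d²) = 2·√(45) = 6√5.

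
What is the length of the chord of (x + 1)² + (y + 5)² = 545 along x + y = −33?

19√2

Centre (−1, −5), r² = 545. Perpendicular distance d from centre to line = |27| / √2 = 27/√2.
Half the chord is √(r² − d²) = √(361/2), so the full chord is 19√2.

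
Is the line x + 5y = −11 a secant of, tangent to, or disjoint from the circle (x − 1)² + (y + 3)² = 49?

d² = (1·1 + 5·(−3) − (−11))²/26 = 9/26; r² = 49.
Since d² < r², the line cuts the circle twice.

secant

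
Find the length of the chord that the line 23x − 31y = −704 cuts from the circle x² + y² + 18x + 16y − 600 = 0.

The distance from (−9, −8) to the line is 745/√1490, and r² = 745.
Chord = 2√(r² − d²) = 2·√(745/2) = √1490.

√1490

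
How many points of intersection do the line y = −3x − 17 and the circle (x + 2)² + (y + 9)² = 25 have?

Centre (−2, −9), r² = 25. Distance² from centre to line = (2)²/10 = 2/5.
Since d² < r², the line cuts the circle twice.

2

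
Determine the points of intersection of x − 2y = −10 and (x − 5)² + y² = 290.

(−12, −1) and (16, 13)

From the line, y = (10 + x)/2. Substituting:
5x² − 20x − 960 = 0  ⟹  x² − 4x − 192 = 0
x = 16 or x = −12, giving (16, 13) and (−12, −1).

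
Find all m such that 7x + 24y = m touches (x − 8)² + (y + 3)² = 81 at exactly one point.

The line touches the circle iff its distance from (8, −3) is 9:
|7·8 + 24·(−3) − m| / √625 = 9
|m − (−16)| = 9·25, so m = 209 or m = −241.

m = −241 or m = 209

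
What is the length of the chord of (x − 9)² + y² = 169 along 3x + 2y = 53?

6√13

Express y = (53 − 3x)/2 and substitute into the circle:
13x² − 390x + 2457 = 0  ⟹  x² − 30x + 189 = 0
x = 21 or x = 9, giving (21, −5) and (9, 13).
|(21, −5) − (9, 13)| = √((12)² + (−18)²) = 6√13.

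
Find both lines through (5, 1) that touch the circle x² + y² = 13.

3x − 2y = 13 and 2x + 3y = 13

Write the tangent as mx − y + (1 − m·(5)) = 0 and set its distance from the centre to √13:
(−5m − (−1))² = 13(m² + 1)
6m² − 5m − 6 = 0, so m = 3/2 or m = −2/3.
Through (5, 1) these give 3x − 2y = 13 and 2x + 3y = 13.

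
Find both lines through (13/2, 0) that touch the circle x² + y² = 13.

2x − 3y = 13 and 2x + 3y = 13

Write the tangent as mx − y + (0 − m·(13/2)) = 0 and set its distance from the centre to √13:
(−13/2m − (0))² = 13(m² + 1)
9m² − 4 = 0, so m = 2/3 or m = −2/3.
Through (13/2, 0) these give 2x − 3y = 13 and 2x + 3y = 13.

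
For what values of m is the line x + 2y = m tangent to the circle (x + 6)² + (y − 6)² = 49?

m = 6 ± 7√5

The line touches the circle iff its distance from (−6, 6) is 7:
|1·(−6) + 2·6 − m| / √5 = 7
|m − (6)| = 7√5.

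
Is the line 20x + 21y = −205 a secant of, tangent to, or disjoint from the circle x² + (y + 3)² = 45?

secant

Substituting the line into the circle gives 841x² + 5680x + 319 = 0.
Δ = 32262400 − 1073116 = 31189284.
Two real roots: the line is a secant.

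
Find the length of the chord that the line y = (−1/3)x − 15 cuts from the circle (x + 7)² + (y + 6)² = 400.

12√10

Substitute y = (−45 − x)/3:
10x² + 180x − 2430 = 0  ⟹  x² + 18x − 243 = 0
x = 9 or x = −27, giving (9, −18) and (−27, −6).
|(9, −18) − (−27, −6)| = √((36)² + (−12)²) = 12√10.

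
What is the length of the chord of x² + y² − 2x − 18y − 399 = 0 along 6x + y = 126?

Centre (1, 9), r² = 481. Perpendicular distance d from centre to line = |−111| / √37 = 111/√37.
Half the chord is √(r² − d²) = √(148), so the full chord is 4√37.

4√37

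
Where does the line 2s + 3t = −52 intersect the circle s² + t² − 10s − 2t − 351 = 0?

Express t = (−52 − 2s)/3 and substitute into the circle:
13s² + 130s − 143 = 0  ⟹  s² + 10s − 11 = 0
s = 1 or s = −11, giving (1, −18) and (−11, −10).

(−11, −10) and (1, −18)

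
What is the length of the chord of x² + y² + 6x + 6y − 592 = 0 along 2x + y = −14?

The distance from (−3, −3) to the line is 5/√5, and r² = 610.
Half the chord is √(r² − d²) = √(605), so the full chord is 22√5.

22√5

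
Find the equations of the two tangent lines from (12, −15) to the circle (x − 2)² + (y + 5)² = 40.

3x + y = 21 and x + 3y = −33

A line y − (−15) = m(x − (12)) is tangent when its distance from (2, −5) is 2√10:
(−10m − (10))² = 40(m² + 1)
3m² + 10m + 3 = 0, so m = −3 or m = −1/3.
With m = −3: 3x + y = 21. With m = −1/3: x + 3y = −33.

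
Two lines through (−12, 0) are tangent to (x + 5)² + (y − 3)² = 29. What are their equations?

Write the tangent as mx − y + (0 − m·(−12)) = 0 and set its distance from the centre to √29:
(7m − (3))² = 29(m² + 1)
10m² − 21m − 10 = 0, so m = 5/2 or m = −2/5.
With m = 5/2: 5x − 2y = −60. With m = −2/5: 2x + 5y = −24.

5x − 2y = −60 and 2x + 5y = −24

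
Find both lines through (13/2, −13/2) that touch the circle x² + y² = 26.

5x + y = 26 and x + 5y = −26

Let a tangent through (13/2, −13/2) have slope m. Its distance from (0, 0) must equal √26:
[m·(−13/2) − (13/2)]² = 26(m² + 1)
5m² + 26m + 5 = 0, so m = −5 or m = −1/5.
Through (13/2, −13/2) these give 5x + y = 26 and x + 5y = −26.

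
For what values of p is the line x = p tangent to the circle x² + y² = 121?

The line touches the circle iff its distance from (0, 0) is 11:
|1·0 + 0·0 − p| / √1 = 11
|p| = 11, so p = 11 or p = −11.

p = −11 or p = 11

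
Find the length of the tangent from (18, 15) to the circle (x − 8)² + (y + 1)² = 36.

Centre (8, −1), r² = 36. |PO|² = (10)² + (16)² = 356.
By the tangent–radius right angle, tangent length = √(|PO|² − r²) = √320 = 8√5.

8√5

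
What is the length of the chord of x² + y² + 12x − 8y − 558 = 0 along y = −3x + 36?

12√10

Express y = −3x + 36 and substitute into the circle:
10x² − 180x + 450 = 0  ⟹  x² − 18x + 45 = 0
x = 15 or x = 3, giving (15, −9) and (3, 27).
|(15, −9) − (3, 27)| = √((12)² + (−36)²) = 12√10.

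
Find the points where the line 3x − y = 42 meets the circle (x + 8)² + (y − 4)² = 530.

From the line, y = 3x − 42. Substituting:
10x² − 260x + 1650 = 0  ⟹  x² − 26x + 165 = 0
x = 15 or x = 11, giving (15, 3) and (11, −9).

(11, −9) and (15, 3)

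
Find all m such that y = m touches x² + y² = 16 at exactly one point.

Tangency holds when the distance from the centre (0, 0) to the line equals the radius 4:
|0·0 + 1·0 − m| / √1 = 4
|m| = 4, so m = 4 or m = −4.

m = −4 or m = 4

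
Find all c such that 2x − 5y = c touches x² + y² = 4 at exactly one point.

Tangency holds when the distance from the centre (0, 0) to the line equals the radius 2:
|2·0 − 5·0 − c| / √29 = 2
|c| = 2√29.

c = ±2√29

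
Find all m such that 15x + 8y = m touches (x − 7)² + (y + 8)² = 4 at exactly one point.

Tangency holds when the distance from the centre (7, −8) to the line equals the radius 2:
|15·7 + 8·(−8) − m| / √289 = 2
|m − (41)| = 2·17, so m = 75 or m = 7.

m = 7 or m = 75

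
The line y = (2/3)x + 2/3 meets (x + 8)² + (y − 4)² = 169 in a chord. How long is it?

Express y = (2 + 2x)/3 and substitute into the circle:
13x² + 104x − 845 = 0  ⟹  x² + 8x − 65 = 0
x = 5 or x = −13, giving (5, 4) and (−13, −8).
Chord length = distance between (5, 4) and (−13, −8) = √468 = 6√13.

6√13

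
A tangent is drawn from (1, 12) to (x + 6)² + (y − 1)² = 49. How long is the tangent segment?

11

With centre O = (−6, 1), |OP|² = 170 and r² = 49.
The tangent meets the radius at right angles, so tangent² = |PO|² − r² = 170 − 49 = 121.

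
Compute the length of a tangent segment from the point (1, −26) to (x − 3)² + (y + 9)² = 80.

Centre (3, −9), r² = 80. |PO|² = (−2)² + (−17)² = 293.
The tangent meets the radius at right angles, so tangent² = |PO|² − r² = 293 − 80 = 213.

√213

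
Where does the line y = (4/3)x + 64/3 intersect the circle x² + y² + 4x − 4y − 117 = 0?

From the line, y = (64 + 4x)/3. Substituting:
25x² + 500x + 2275 = 0  ⟹  x² + 20x + 91 = 0
x = −7 or x = −13, giving (−7, 12) and (−13, 4).

(−13, 4) and (−7, 12)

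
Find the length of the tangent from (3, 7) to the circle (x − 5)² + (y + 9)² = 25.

The centre is (5, −9) and r = 5. The square of the distance from P to the centre is 4 + 256 = 260.
Power of the point: PT² = |PO|² − r² = 235, so PT = √235.

√235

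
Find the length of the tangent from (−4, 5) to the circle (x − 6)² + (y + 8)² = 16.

√253

With centre O = (6, −8), |OP|² = 269 and r² = 16.
Power of the point: PT² = |PO|² − r² = 253, so PT = √253.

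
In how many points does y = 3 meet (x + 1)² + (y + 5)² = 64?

1

Substituting the line into the circle gives x² + 2x + 1 = 0.
Δ = 4 − 4 = 0.
A repeated root: the line is tangent.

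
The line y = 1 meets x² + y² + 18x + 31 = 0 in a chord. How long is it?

14

The distance from (−9, 0) to the line is 1, and r² = 50.
Half the chord is √(r² − d²) = √(49), so the full chord is 14.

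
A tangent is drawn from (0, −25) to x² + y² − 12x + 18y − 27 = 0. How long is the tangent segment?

With centre O = (6, −9), |OP|² = 292 and r² = 144.
Power of the point: PT² = |PO|² − r² = 148, so PT = 2√37.

2√37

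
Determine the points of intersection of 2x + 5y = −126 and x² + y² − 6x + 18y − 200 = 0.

Express y = (−126 − 2x)/5 and substitute into the circle:
29x² + 174x − 464 = 0  ⟹  x² + 6x − 16 = 0
x = 2 or x = −8, giving (2, −26) and (−8, −22).

(−8, −22) and (2, −26)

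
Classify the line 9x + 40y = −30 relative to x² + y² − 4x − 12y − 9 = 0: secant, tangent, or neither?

neither

d² = (9·2 + 40·6 − (−30))²/1681 = 82944/1681; r² = 49.
Since d² > r², the line lies outside the circle.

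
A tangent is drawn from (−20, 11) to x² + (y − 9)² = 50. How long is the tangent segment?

With centre O = (0, 9), |OP|² = 404 and r² = 50.
Power of the point: PT² = |PO|² − r² = 354, so PT = √354.

√354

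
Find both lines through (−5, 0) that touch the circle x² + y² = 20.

A line y − (0) = m(x − (−5)) is tangent when its distance from (0, 0) is 2√5:
[m·(5) − (0)]² = 20(m² + 1)
m² − 4 = 0, so m = 2 or m = −2.
Through (−5, 0) these give 2x − y = −10 and 2x + y = −10.

2x − y = −10 and 2x + y = −10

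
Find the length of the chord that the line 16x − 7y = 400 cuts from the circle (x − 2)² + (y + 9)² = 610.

Centre (2, −9), r² = 610. Perpendicular distance d from centre to line = |−305| / √305 = 305/√305.
Chord = 2√(r² − d²) = 2·√(305) = 2√305.

2√305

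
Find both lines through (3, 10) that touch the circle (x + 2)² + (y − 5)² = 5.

2x − y = −4 and x − 2y = −17

Let a tangent through (3, 10) have slope m. Its distance from (−2, 5) must equal √5:
(−5m − (−5))² = 5(m² + 1)
2m² − 5m + 2 = 0, so m = 2 or m = 1/2.
With m = 2: 2x − y = −4. With m = 1/2: x − 2y = −17.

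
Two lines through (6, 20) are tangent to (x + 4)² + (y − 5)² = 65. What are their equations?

8x − y = 28 and 4x − 7y = −116

A line y − (20) = m(x − (6)) is tangent when its distance from (−4, 5) is √65:
[m·(−10) − (−15)]² = 65(m² + 1)
7m² − 60m + 32 = 0, so m = 8 or m = 4/7.
Through (6, 20) these give 8x − y = 28 and 4x − 7y = −116.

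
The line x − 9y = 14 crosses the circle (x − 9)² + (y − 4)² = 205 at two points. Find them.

From the line, y = (−14 + x)/9. Substituting:
82x² − 1558x − 7544 = 0  ⟹  x² − 19x − 92 = 0
x = 23 or x = −4, giving (23, 1) and (−4, −2).

(−4, −2) and (23, 1)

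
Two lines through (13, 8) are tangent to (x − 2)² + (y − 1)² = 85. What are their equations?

Let a tangent through (13, 8) have slope m. Its distance from (2, 1) must equal √85:
(−11m − (−7))² = 85(m² + 1)
18m² − 77m − 18 = 0, so m = 9/2 or m = −2/9.
With m = 9/2: 9x − 2y = 101. With m = −2/9: 2x + 9y = 98.

9x − 2y = 101 and 2x + 9y = 98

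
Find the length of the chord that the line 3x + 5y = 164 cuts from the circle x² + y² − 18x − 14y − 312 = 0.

4√34

Express y = (164 − 3x)/5 and substitute into the circle:
34x² − 1224x + 7616 = 0  ⟹  x² − 36x + 224 = 0
x = 28 or x = 8, giving (28, 16) and (8, 28).
Chord length = distance between (28, 16) and (8, 28) = √544 = 4√34.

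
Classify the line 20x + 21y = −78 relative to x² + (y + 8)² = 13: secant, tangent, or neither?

Substituting the line into the circle gives 841x² − 3600x + 2367 = 0.
Δ = 12960000 − 7962588 = 4997412.
Two real roots: the line is a secant.

secant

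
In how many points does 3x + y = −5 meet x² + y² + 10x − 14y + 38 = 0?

Substituting the line into the circle gives 10x² + 82x + 133 = 0.
Δ = 6724 − 5320 = 1404.
Two real roots: the line is a secant.

2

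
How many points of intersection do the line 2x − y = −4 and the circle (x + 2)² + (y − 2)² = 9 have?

2

Centre (−2, 2), r² = 9. Distance² from centre to line = (−2)²/5 = 4/5.
Since d² < r², the line cuts the circle twice.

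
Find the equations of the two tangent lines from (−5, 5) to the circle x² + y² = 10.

3x + y = −10 and x + 3y = 10

A line y − (5) = m(x − (−5)) is tangent when its distance from (0, 0) is √10:
(5m − (−5))² = 10(m² + 1)
3m² + 10m + 3 = 0, so m = −3 or m = −1/3.
Through (−5, 5) these give 3x + y = −10 and x + 3y = 10.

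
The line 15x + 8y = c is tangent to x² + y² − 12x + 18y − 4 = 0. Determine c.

c = −169 or c = 205

The line touches the circle iff its distance from (6, −9) is 11:
|15·6 + 8·(−9) − c| / √289 = 11
|c − (18)| = 11·17, so c = 205 or c = −169.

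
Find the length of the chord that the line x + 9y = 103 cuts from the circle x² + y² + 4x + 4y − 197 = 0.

The distance from (−2, −2) to the line is 123/√82, and r² = 205.
Half the chord is √(r² − d²) = √(41/2), so the full chord is √82.

√82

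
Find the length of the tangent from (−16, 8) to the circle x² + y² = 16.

The centre is (0, 0) and r = 4. The square of the distance from P to the centre is 256 + 64 = 320.
The tangent meets the radius at right angles, so tangent² = |PO|² − r² = 320 − 16 = 304.

4√19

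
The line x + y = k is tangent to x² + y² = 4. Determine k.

k = ±2√2

The line touches the circle iff its distance from (0, 0) is 2:
|1·0 + 1·0 − k| / √2 = 2
|k| = 2√2.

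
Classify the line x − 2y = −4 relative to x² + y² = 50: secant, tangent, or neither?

Centre (0, 0), r² = 50. Distance² from centre to line = (4)²/5 = 16/5.
Since d² < r², the line cuts the circle twice.

secant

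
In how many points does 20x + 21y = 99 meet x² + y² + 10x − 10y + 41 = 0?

0

Substituting the line into the circle gives 841x² + 4650x + 7092 = 0.
Δ = 21622500 − 23857488 = −2234988.
No real roots: the line does not meet the circle.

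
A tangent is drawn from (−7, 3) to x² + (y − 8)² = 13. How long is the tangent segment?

The centre is (0, 8) and r = √13. The square of the distance from P to the centre is 49 + 25 = 74.
By the tangent–radius right angle, tangent length = √(|PO|² − r²) = √61.

√61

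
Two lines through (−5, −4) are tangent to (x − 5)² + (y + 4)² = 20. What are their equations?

Let a tangent through (−5, −4) have slope m. Its distance from (5, −4) must equal 2√5:
(10m − (0))² = 20(m² + 1)
4m² − 1 = 0, so m = 1/2 or m = −1/2.
Through (−5, −4) these give x − 2y = 3 and x + 2y = −13.

x − 2y = 3 and x + 2y = −13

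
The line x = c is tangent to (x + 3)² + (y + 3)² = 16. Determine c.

For a tangent, require d(centre, line) = r = 4.
|1·(−3) + 0·(−3) − c| / √1 = 4
|c − (−3)| = 4, so c = 1 or c = −7.

c = −7 or c = 1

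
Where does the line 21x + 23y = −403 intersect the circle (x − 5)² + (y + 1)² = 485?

(−17, −2) and (6, −23)

From the line, y = (−403 − 21x)/23. Substituting:
970x² + 10670x − 98940 = 0  ⟹  x² + 11x − 102 = 0
x = 6 or x = −17, giving (6, −23) and (−17, −2).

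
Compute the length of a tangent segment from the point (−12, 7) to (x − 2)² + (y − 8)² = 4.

√193

The centre is (2, 8) and r = 2. The square of the distance from P to the centre is 196 + 1 = 197.
The tangent meets the radius at right angles, so tangent² = |PO|² − r² = 197 − 4 = 193.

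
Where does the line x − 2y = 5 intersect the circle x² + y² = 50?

(−5, −5) and (7, 1)

Express y = (−5 + x)/2 and substitute into the circle:
5x² − 10x − 175 = 0  ⟹  x² − 2x − 35 = 0
x = 7 or x = −5, giving (7, 1) and (−5, −5).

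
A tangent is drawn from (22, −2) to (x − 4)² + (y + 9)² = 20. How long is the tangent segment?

√353

Centre (4, −9), r² = 20. |PO|² = (18)² + (7)² = 373.
By the tangent–radius right angle, tangent length = √(|PO|² − r²) = √353.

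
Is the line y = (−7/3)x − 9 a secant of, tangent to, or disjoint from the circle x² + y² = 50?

d² = (7·0 + 3·0 − (−27))²/58 = 729/58; r² = 50.
Since d² < r², the line cuts the circle twice.

secant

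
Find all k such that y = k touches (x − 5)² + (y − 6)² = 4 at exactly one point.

The line touches the circle iff its distance from (5, 6) is 2:
|0·5 + 1·6 − k| / √1 = 2
|k − (6)| = 2, so k = 8 or k = 4.

k = 4 or k = 8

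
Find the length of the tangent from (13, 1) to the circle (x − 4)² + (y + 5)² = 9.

The centre is (4, −5) and r = 3. The square of the distance from P to the centre is 81 + 36 = 117.
The tangent meets the radius at right angles, so tangent² = |PO|² − r² = 117 − 9 = 108.

6√3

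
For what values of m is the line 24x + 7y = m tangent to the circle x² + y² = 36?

m = −150 or m = 150

The line touches the circle iff its distance from (0, 0) is 6:
|24·0 + 7·0 − m| / √625 = 6
|m| = 6·25, so m = 150 or m = −150.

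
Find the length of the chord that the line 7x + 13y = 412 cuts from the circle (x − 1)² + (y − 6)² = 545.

√218

Substitute y = (412 − 7x)/13:
218x² − 5014x + 19620 = 0  ⟹  x² − 23x + 90 = 0
x = 18 or x = 5, giving (18, 22) and (5, 29).
Chord length = distance between (18, 22) and (5, 29) = √218 = √218.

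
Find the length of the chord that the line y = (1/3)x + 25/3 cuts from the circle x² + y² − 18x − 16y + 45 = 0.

The distance from (9, 8) to the line is 10/√10, and r² = 100.
Chord = 2√(r² − d²) = 2·√(90) = 6√10.

6√10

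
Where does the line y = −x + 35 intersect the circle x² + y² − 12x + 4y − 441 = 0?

(21, 14) and (22, 13)

From the line, y = −x + 35. Substituting:
2x² − 86x + 924 = 0  ⟹  x² − 43x + 462 = 0
x = 22 or x = 21, giving (22, 13) and (21, 14).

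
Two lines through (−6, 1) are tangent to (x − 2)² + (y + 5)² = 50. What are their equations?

7x + y = −41 and x − 7y = −13

Write the tangent as mx − y + (1 − m·(−6)) = 0 and set its distance from the centre to 5√2:
(8m − (−6))² = 50(m² + 1)
7m² + 48m − 7 = 0, so m = −7 or m = 1/7.
With m = −7: 7x + y = −41. With m = 1/7: x − 7y = −13.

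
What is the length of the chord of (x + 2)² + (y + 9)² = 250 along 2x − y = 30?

10√5

From the line, y = 2x − 30. Substituting:
5x² − 80x + 195 = 0  ⟹  x² − 16x + 39 = 0
x = 13 or x = 3, giving (13, −4) and (3, −24).
|(13, −4) − (3, −24)| = √((10)² + (20)²) = 10√5.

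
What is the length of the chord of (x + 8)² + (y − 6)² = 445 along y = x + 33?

23√2

From the line, y = x + 33. Substituting:
2x² + 70x + 348 = 0  ⟹  x² + 35x + 174 = 0
x = −6 or x = −29, giving (−6, 27) and (−29, 4).
|(−6, 27) − (−29, 4)| = √((23)² + (23)²) = 23√2.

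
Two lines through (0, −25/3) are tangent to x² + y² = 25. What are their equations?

4x − 3y = 25 and 4x + 3y = −25

Let a tangent through (0, −25/3) have slope m. Its distance from (0, 0) must equal 5:
(0m − (25/3))² = 25(m² + 1)
9m² − 16 = 0, so m = 4/3 or m = −4/3.
Through (0, −25/3) these give 4x − 3y = 25 and 4x + 3y = −25.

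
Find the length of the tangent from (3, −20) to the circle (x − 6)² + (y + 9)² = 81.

The centre is (6, −9) and r = 9. The square of the distance from P to the centre is 9 + 121 = 130.
Power of the point: PT² = |PO|² − r² = 49, so PT = 7.

7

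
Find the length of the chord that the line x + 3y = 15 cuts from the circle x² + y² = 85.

5√10

The distance from (0, 0) to the line is 15/√10, and r² = 85.
Half the chord is √(r² − d²) = √(125/2), so the full chord is 5√10.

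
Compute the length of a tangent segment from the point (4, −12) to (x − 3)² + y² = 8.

Centre (3, 0), r² = 8. |PO|² = (1)² + (−12)² = 145.
The tangent meets the radius at right angles, so tangent² = |PO|² − r² = 145 − 8 = 137.

√137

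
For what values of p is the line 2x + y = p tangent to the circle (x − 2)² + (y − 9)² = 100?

p = 13 ± 10√5

The line touches the circle iff its distance from (2, 9) is 10:
|2·2 + 1·9 − p| / √5 = 10
|p − (13)| = 10√5.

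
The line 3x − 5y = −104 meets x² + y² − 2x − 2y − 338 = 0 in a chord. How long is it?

Express y = (104 + 3x)/5 and substitute into the circle:
34x² + 544x + 1326 = 0  ⟹  x² + 16x + 39 = 0
x = −3 or x = −13, giving (−3, 19) and (−13, 13).
|(−3, 19) − (−13, 13)| = √((10)² + (6)²) = 2√34.

2√34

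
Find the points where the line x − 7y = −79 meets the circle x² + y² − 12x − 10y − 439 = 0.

(−16, 9) and (26, 15)

From the line, y = (79 + x)/7. Substituting:
50x² − 500x − 20800 = 0  ⟹  x² − 10x − 416 = 0
x = 26 or x = −16, giving (26, 15) and (−16, 9).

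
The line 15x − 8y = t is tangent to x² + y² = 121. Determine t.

t = −187 or t = 187

For a tangent, require d(centre, line) = r = 11.
|15·0 − 8·0 − t| / √289 = 11
|t| = 11·17, so t = 187 or t = −187.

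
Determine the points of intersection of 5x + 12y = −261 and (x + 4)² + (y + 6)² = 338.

Express y = (−261 − 5x)/12 and substitute into the circle:
169x² + 3042x − 10647 = 0  ⟹  x² + 18x − 63 = 0
x = 3 or x = −21, giving (3, −23) and (−21, −13).

(−21, −13) and (3, −23)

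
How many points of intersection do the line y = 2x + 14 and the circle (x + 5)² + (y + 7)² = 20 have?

Substituting the line into the circle gives 5x² + 94x + 446 = 0.
Discriminant = (94)² − 4·5·(446) = −84 < 0.
No real roots: the line does not meet the circle.

0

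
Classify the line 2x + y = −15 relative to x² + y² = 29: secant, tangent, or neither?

neither

d² = (2·0 + 1·0 − (−15))²/5 = 45; r² = 29.
Since d² > r², the line lies outside the circle.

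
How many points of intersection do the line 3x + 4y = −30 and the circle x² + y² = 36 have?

1

Substituting the line into the circle gives 25x² + 180x + 324 = 0.
Δ = 32400 − 32400 = 0.
A repeated root: the line is tangent.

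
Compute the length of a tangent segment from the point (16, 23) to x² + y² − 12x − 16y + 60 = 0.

The centre is (6, 8) and r = 2√10. The square of the distance from P to the centre is 100 + 225 = 325.
The tangent meets the radius at right angles, so tangent² = |PO|² − r² = 325 − 40 = 285.

√285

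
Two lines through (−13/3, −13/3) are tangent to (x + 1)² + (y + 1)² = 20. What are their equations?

x + 2y = −13 and 2x + y = −13

A line y − (−13/3) = m(x − (−13/3)) is tangent when its distance from (−1, −1) is 2√5:
(10/3m − (10/3))² = 20(m² + 1)
2m² + 5m + 2 = 0, so m = −1/2 or m = −2.
With m = −1/2: x + 2y = −13. With m = −2: 2x + y = −13.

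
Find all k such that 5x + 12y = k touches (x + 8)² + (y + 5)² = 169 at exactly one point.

k = −269 or k = 69

For a tangent, require d(centre, line) = r = 13.
|5·(−8) + 12·(−5) − k| / √169 = 13
|k − (−100)| = 13·13, so k = 69 or k = −269.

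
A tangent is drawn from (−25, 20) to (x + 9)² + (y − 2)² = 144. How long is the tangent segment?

2√109

The centre is (−9, 2) and r = 12. The square of the distance from P to the centre is 256 + 324 = 580.
By the tangent–radius right angle, tangent length = √(|PO|² − r²) = √436 = 2√109.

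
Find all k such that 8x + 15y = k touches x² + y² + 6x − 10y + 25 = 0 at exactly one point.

The line touches the circle iff its distance from (−3, 5) is 3:
|8·(−3) + 15·5 − k| / √289 = 3
|k − (51)| = 3·17, so k = 102 or k = 0.

k = 0 or k = 102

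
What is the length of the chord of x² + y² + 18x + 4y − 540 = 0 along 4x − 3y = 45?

The distance from (−9, −2) to the line is 75/√25, and r² = 625.
Half the chord is √(r² − d²) = √(400), so the full chord is 40.

40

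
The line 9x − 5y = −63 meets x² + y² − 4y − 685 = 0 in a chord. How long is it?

The distance from (0, 2) to the line is 53/√106, and r² = 689.
Chord = 2√(r² − d²) = 2·√(1325/2) = 5√106.

5√106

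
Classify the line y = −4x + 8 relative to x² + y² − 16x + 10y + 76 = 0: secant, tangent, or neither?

neither

Substituting the line into the circle gives 17x² − 120x + 220 = 0.
Δ = 14400 − 14960 = −560.
No real roots: the line does not meet the circle.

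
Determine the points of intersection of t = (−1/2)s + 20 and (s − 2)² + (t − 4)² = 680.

Express t = (40 − s)/2 and substitute into the circle:
5s² − 80s − 1680 = 0  ⟹  s² − 16s − 336 = 0
s = 28 or s = −12, giving (28, 6) and (−12, 26).

(−12, 26) and (28, 6)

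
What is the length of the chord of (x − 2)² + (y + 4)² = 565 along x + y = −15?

31√2

From the line, y = −x − 15. Substituting:
2x² + 18x − 440 = 0  ⟹  x² + 9x − 220 = 0
x = 11 or x = −20, giving (11, −26) and (−20, 5).
|(11, −26) − (−20, 5)| = √((31)² + (−31)²) = 31√2.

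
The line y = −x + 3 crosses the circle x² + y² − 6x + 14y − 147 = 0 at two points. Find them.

Express y = −x + 3 and substitute into the circle:
2x² − 26x − 96 = 0  ⟹  x² − 13x − 48 = 0
x = 16 or x = −3, giving (16, −13) and (−3, 6).

(−3, 6) and (16, −13)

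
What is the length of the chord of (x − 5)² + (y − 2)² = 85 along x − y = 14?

7√2

Express y = x − 14 and substitute into the circle:
2x² − 42x + 196 = 0  ⟹  x² − 21x + 98 = 0
x = 14 or x = 7, giving (14, 0) and (7, −7).
Chord length = distance between (14, 0) and (7, −7) = √98 = 7√2.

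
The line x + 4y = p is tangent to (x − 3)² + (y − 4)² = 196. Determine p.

p = 19 ± 14√17

The line touches the circle iff its distance from (3, 4) is 14:
|1·3 + 4·4 − p| / √17 = 14
|p − (19)| = 14√17.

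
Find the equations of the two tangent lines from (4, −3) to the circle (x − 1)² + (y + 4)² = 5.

Let a tangent through (4, −3) have slope m. Its distance from (1, −4) must equal √5:
(−3m − (−1))² = 5(m² + 1)
2m² − 3m − 2 = 0, so m = −1/2 or m = 2.
With m = −1/2: x + 2y = −2. With m = 2: 2x − y = 11.

x + 2y = −2 and 2x − y = 11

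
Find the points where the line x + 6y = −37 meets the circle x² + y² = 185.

(−13, −4) and (11, −8)

Substitute y = (−37 − x)/6:
37x² + 74x − 5291 = 0  ⟹  x² + 2x − 143 = 0
x = 11 or x = −13, giving (11, −8) and (−13, −4).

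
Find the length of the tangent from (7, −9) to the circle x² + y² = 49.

9

With centre O = (0, 0), |OP|² = 130 and r² = 49.
The tangent meets the radius at right angles, so tangent² = |PO|² − r² = 130 − 49 = 81.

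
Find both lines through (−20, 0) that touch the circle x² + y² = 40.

Write the tangent as mx − y + (0 − m·(−20)) = 0 and set its distance from the centre to 2√10:
[m·(20) − (0)]² = 40(m² + 1)
9m² − 1 = 0, so m = 1/3 or m = −1/3.
Through (−20, 0) these give x − 3y = −20 and x + 3y = −20.

x − 3y = −20 and x + 3y = −20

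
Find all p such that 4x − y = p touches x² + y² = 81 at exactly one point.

For a tangent, require d(centre, line) = r = 9.
|4·0 − 1·0 − p| / √17 = 9
|p| = 9√17.

p = ±9√17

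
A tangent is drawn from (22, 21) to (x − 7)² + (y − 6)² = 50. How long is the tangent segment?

The centre is (7, 6) and r = 5√2. The square of the distance from P to the centre is 225 + 225 = 450.
By the tangent–radius right angle, tangent length = √(|PO|² − r²) = √400 = 20.

20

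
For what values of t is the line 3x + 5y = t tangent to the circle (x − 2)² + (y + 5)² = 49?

t = −19 ± 7√34

For a tangent, require d(centre, line) = r = 7.
|3·2 + 5·(−5) − t| / √34 = 7
|t − (−19)| = 7√34.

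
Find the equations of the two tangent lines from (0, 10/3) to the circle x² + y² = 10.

Let a tangent through (0, 10/3) have slope m. Its distance from (0, 0) must equal √10:
[m·(0) − (−10/3)]² = 10(m² + 1)
9m² − 1 = 0, so m = −1/3 or m = 1/3.
Through (0, 10/3) these give x + 3y = 10 and x − 3y = −10.

x + 3y = 10 and x − 3y = −10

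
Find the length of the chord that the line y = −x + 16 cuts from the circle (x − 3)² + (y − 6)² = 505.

From the line, y = −x + 16. Substituting:
2x² − 26x − 396 = 0  ⟹  x² − 13x − 198 = 0
x = 22 or x = −9, giving (22, −6) and (−9, 25).
Chord length = distance between (22, −6) and (−9, 25) = √1922 = 31√2.

31√2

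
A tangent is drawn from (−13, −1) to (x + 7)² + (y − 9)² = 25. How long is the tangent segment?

Centre (−7, 9), r² = 25. |PO|² = (−6)² + (−10)² = 136.
By the tangent–radius right angle, tangent length = √(|PO|² − r²) = √111.

√111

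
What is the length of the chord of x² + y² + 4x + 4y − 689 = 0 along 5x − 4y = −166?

Centre (−2, −2), r² = 697. Perpendicular distance d from centre to line = |164| / √41 = 164/√41.
Half the chord is √(r² − d²) = √(41), so the full chord is 2√41.

2√41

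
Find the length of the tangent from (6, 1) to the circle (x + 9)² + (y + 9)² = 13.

The centre is (−9, −9) and r = √13. The square of the distance from P to the centre is 225 + 100 = 325.
By the tangent–radius right angle, tangent length = √(|PO|² − r²) = √312 = 2√78.

2√78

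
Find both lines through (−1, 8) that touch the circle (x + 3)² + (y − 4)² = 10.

Write the tangent as mx − y + (8 − m·(−1)) = 0 and set its distance from the centre to √10:
(−2m − (−4))² = 10(m² + 1)
3m² + 8m − 3 = 0, so m = −3 or m = 1/3.
Through (−1, 8) these give 3x + y = 5 and x − 3y = −25.

3x + y = 5 and x − 3y = −25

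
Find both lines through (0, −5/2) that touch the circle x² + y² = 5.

Write the tangent as mx − y + (−5/2 − m·(0)) = 0 and set its distance from the centre to √5:
(0m − (5/2))² = 5(m² + 1)
4m² − 1 = 0, so m = 1/2 or m = −1/2.
Through (0, −5/2) these give x − 2y = 5 and x + 2y = −5.

x − 2y = 5 and x + 2y = −5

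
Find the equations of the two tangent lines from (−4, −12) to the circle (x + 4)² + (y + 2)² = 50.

x + y = −16 and x − y = 8

A line y − (−12) = m(x − (−4)) is tangent when its distance from (−4, −2) is 5√2:
(0m − (10))² = 50(m² + 1)
m² − 1 = 0, so m = −1 or m = 1.
With m = −1: x + y = −16. With m = 1: x − y = 8.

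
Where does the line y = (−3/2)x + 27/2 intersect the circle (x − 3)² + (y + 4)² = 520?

From the line, y = (27 − 3x)/2. Substituting:
13x² − 234x − 819 = 0  ⟹  x² − 18x − 63 = 0
x = 21 or x = −3, giving (21, −18) and (−3, 18).

(−3, 18) and (21, −18)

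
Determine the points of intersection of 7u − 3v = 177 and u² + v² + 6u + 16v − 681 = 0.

(12, −31) and (24, −3)

Substitute v = (−177 + 7u)/3:
58u² − 2088u + 16704 = 0  ⟹  u² − 36u + 288 = 0
u = 24 or u = 12, giving (24, −3) and (12, −31).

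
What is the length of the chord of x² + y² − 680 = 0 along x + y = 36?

8√2

Substitute y = −x + 36:
2x² − 72x + 616 = 0  ⟹  x² − 36x + 308 = 0
x = 22 or x = 14, giving (22, 14) and (14, 22).
|(22, 14) − (14, 22)| = √((8)² + (−8)²) = 8√2.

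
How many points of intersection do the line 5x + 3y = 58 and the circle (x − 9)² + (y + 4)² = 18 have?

0

d² = (5·9 + 3·(−4) − (58))²/34 = 625/34; r² = 18.
Since d² > r², the line lies outside the circle.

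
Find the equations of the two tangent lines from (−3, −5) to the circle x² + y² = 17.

Let a tangent through (−3, −5) have slope m. Its distance from (0, 0) must equal √17:
(3m − (5))² = 17(m² + 1)
4m² + 15m − 4 = 0, so m = 1/4 or m = −4.
With m = 1/4: x − 4y = 17. With m = −4: 4x + y = −17.

x − 4y = 17 and 4x + y = −17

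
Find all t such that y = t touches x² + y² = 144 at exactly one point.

t = −12 or t = 12

The line touches the circle iff its distance from (0, 0) is 12:
|0·0 + 1·0 − t| / √1 = 12
|t| = 12, so t = 12 or t = −12.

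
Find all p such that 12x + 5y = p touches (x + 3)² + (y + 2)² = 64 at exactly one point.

The line touches the circle iff its distance from (−3, −2) is 8:
|12·(−3) + 5·(−2) − p| / √169 = 8
|p − (−46)| = 8·13, so p = 58 or p = −150.

p = −150 or p = 58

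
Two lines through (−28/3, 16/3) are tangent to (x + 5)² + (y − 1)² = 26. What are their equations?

A line y − (16/3) = m(x − (−28/3)) is tangent when its distance from (−5, 1) is √26:
(13/3m − (−13/3))² = 26(m² + 1)
5m² − 26m + 5 = 0, so m = 1/5 or m = 5.
Through (−28/3, 16/3) these give x − 5y = −36 and 5x − y = −52.

x − 5y = −36 and 5x − y = −52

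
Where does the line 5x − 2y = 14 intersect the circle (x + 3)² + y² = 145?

(−2, −12) and (6, 8)

From the line, y = (−14 + 5x)/2. Substituting:
29x² − 116x − 348 = 0  ⟹  x² − 4x − 12 = 0
x = 6 or x = −2, giving (6, 8) and (−2, −12).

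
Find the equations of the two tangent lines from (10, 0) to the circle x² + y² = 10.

Write the tangent as mx − y + (0 − m·(10)) = 0 and set its distance from the centre to √10:
(−10m − (0))² = 10(m² + 1)
9m² − 1 = 0, so m = −1/3 or m = 1/3.
With m = −1/3: x + 3y = 10. With m = 1/3: x − 3y = 10.

x + 3y = 10 and x − 3y = 10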